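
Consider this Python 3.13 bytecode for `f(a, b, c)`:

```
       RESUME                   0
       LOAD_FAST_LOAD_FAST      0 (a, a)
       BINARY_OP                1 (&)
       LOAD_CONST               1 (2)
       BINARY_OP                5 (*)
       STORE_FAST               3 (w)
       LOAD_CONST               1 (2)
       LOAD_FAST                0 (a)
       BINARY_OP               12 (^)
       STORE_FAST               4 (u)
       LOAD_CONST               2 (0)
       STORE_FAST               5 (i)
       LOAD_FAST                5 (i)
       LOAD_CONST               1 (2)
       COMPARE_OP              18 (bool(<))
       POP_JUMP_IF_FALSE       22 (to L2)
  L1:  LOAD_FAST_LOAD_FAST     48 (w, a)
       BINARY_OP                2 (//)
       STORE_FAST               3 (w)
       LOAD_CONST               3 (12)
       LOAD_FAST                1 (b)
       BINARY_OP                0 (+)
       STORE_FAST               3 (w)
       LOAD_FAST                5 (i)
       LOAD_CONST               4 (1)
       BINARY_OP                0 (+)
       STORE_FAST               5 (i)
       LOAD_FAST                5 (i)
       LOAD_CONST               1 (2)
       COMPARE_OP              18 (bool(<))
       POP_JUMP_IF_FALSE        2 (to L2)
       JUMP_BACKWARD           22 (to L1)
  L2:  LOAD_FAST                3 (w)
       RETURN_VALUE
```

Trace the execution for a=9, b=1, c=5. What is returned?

LOAD_FAST_LOAD_FAST a,a → push 9,9. Stack: [9, 9]
BINARY_OP & → 9 & 9 = 9. Stack: [9]
LOAD_CONST → push 2. Stack: [9, 2]
BINARY_OP * → 9 * 2 = 18. Stack: [18]
STORE_FAST w → w=18. Stack: []
LOAD_CONST → push 2. Stack: [2]
LOAD_FAST a → push 9. Stack: [2, 9]
BINARY_OP ^ → 2 ^ 9 = 11. Stack: [11]
STORE_FAST u → u=11. Stack: []
LOAD_CONST → push 0. Stack: [0]
STORE_FAST i → i=0. Stack: []
LOAD_FAST i → push 0. Stack: [0]
LOAD_CONST → push 2. Stack: [0, 2]
COMPARE_OP bool(<) → 0 vs 2 = True. Stack: [True]
POP_JUMP_IF_FALSE → pop True; no jump. Stack: []
LOAD_FAST_LOAD_FAST w,a → push 18,9. Stack: [18, 9]
BINARY_OP // → 18 // 9 = 2. Stack: [2]
STORE_FAST w → w=2. Stack: []
LOAD_CONST → push 12. Stack: [12]
LOAD_FAST b → push 1. Stack: [12, 1]
BINARY_OP + → 12 + 1 = 13. Stack: [13]
STORE_FAST w → w=13. Stack: []
LOAD_FAST i → push 0. Stack: [0]
LOAD_CONST → push 1. Stack: [0, 1]
BINARY_OP + → 0 + 1 = 1. Stack: [1]
STORE_FAST i → i=1. Stack: []
LOAD_FAST i → push 1. Stack: [1]
LOAD_CONST → push 2. Stack: [1, 2]
COMPARE_OP bool(<) → 1 vs 2 = True. Stack: [True]
POP_JUMP_IF_FALSE → pop True; no jump. Stack: []
LOAD_FAST_LOAD_FAST w,a → push 13,9. Stack: [13, 9]
BINARY_OP // → 13 // 9 = 1. Stack: [1]
STORE_FAST w → w=1. Stack: []
LOAD_CONST → push 12. Stack: [12]
LOAD_FAST b → push 1. Stack: [12, 1]
BINARY_OP + → 12 + 1 = 13. Stack: [13]
STORE_FAST w → w=13. Stack: []
LOAD_FAST i → push 1. Stack: [1]
LOAD_CONST → push 1. Stack: [1, 1]
BINARY_OP + → 1 + 1 = 2. Stack: [2]
STORE_FAST i → i=2. Stack: []
LOAD_FAST i → push 2. Stack: [2]
LOAD_CONST → push 2. Stack: [2, 2]
COMPARE_OP bool(<) → 2 vs 2 = False. Stack: [False]
POP_JUMP_IF_FALSE → pop False; jump. Stack: []
LOAD_FAST w → push 13. Stack: [13]
RETURN_VALUE → return 13.

13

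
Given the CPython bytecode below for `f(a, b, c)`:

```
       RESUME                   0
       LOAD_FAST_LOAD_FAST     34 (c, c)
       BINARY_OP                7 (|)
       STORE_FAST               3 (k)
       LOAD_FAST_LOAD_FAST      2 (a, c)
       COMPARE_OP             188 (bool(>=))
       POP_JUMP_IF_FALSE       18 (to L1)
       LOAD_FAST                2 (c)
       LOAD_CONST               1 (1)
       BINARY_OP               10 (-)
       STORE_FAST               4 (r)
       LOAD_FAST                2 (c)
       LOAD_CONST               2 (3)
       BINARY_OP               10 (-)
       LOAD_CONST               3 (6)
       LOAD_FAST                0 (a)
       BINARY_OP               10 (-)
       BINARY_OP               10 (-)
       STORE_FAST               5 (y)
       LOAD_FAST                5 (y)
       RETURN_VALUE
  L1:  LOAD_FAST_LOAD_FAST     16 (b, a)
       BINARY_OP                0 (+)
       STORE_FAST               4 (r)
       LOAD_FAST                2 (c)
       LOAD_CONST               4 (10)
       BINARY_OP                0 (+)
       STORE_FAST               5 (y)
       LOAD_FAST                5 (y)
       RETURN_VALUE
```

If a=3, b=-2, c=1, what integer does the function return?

-5

LOAD_FAST_LOAD_FAST c,c → push 1,1. Stack: [1, 1]
BINARY_OP | → 1 | 1 = 1. Stack: [1]
STORE_FAST k → k=1. Stack: []
LOAD_FAST_LOAD_FAST a,c → push 3,1. Stack: [3, 1]
COMPARE_OP bool(>=) → 3 vs 1 = True. Stack: [True]
POP_JUMP_IF_FALSE → pop True; no jump. Stack: []
LOAD_FAST c → push 1. Stack: [1]
LOAD_CONST → push 1. Stack: [1, 1]
BINARY_OP - → 1 - 1 = 0. Stack: [0]
STORE_FAST r → r=0. Stack: []
LOAD_FAST c → push 1. Stack: [1]
LOAD_CONST → push 3. Stack: [1, 3]
BINARY_OP - → 1 - 3 = -2. Stack: [-2]
LOAD_CONST → push 6. Stack: [-2, 6]
LOAD_FAST a → push 3. Stack: [-2, 6, 3]
BINARY_OP - → 6 - 3 = 3. Stack: [-2, 3]
BINARY_OP - → -2 - 3 = -5. Stack: [-5]
STORE_FAST y → y=-5. Stack: []
LOAD_FAST y → push -5. Stack: [-5]
RETURN_VALUE → return -5.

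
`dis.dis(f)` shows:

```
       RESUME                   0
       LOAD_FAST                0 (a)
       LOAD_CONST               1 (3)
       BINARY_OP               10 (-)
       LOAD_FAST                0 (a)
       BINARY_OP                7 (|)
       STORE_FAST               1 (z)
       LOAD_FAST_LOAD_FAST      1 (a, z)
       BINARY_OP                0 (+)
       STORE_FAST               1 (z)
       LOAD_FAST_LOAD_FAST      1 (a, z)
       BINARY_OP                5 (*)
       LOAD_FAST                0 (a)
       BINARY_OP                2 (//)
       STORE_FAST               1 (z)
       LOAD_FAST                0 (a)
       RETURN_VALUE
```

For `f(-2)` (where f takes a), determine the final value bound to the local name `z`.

LOAD_FAST a → push -2. Stack: [-2]
LOAD_CONST → push 3. Stack: [-2, 3]
BINARY_OP - → -2 - 3 = -5. Stack: [-5]
LOAD_FAST a → push -2. Stack: [-5, -2]
BINARY_OP | → -5 | -2 = -1. Stack: [-1]
STORE_FAST z → z=-1. Stack: []
LOAD_FAST_LOAD_FAST a,z → push -2,-1. Stack: [-2, -1]
BINARY_OP + → -2 + -1 = -3. Stack: [-3]
STORE_FAST z → z=-3. Stack: []
LOAD_FAST_LOAD_FAST a,z → push -2,-3. Stack: [-2, -3]
BINARY_OP * → -2 * -3 = 6. Stack: [6]
LOAD_FAST a → push -2. Stack: [6, -2]
BINARY_OP // → 6 // -2 = -3. Stack: [-3]
STORE_FAST z → z=-3. Stack: []
LOAD_FAST a → push -2. Stack: [-2]
RETURN_VALUE → return -2.

-3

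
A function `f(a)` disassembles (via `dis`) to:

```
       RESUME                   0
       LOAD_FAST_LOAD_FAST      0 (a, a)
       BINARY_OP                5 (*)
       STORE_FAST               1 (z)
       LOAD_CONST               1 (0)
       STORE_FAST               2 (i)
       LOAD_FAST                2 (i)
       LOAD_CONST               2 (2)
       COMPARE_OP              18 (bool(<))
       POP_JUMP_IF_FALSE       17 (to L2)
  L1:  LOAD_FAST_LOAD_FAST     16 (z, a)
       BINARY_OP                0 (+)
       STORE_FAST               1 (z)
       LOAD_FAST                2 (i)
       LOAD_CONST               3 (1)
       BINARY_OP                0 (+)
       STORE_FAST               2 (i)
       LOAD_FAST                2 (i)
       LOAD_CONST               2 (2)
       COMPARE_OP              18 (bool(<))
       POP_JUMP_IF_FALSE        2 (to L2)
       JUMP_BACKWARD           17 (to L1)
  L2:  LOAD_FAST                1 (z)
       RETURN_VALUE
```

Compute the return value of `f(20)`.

440

LOAD_FAST_LOAD_FAST a,a → push 20,20. Stack: [20, 20]
BINARY_OP * → 20 * 20 = 400. Stack: [400]
STORE_FAST z → z=400. Stack: []
LOAD_CONST → push 0. Stack: [0]
STORE_FAST i → i=0. Stack: []
LOAD_FAST i → push 0. Stack: [0]
LOAD_CONST → push 2. Stack: [0, 2]
COMPARE_OP bool(<) → 0 vs 2 = True. Stack: [True]
POP_JUMP_IF_FALSE → pop True; no jump. Stack: []
LOAD_FAST_LOAD_FAST z,a → push 400,20. Stack: [400, 20]
BINARY_OP + → 400 + 20 = 420. Stack: [420]
STORE_FAST z → z=420. Stack: []
LOAD_FAST i → push 0. Stack: [0]
LOAD_CONST → push 1. Stack: [0, 1]
BINARY_OP + → 0 + 1 = 1. Stack: [1]
STORE_FAST i → i=1. Stack: []
LOAD_FAST i → push 1. Stack: [1]
LOAD_CONST → push 2. Stack: [1, 2]
COMPARE_OP bool(<) → 1 vs 2 = True. Stack: [True]
POP_JUMP_IF_FALSE → pop True; no jump. Stack: []
LOAD_FAST_LOAD_FAST z,a → push 420,20. Stack: [420, 20]
BINARY_OP + → 420 + 20 = 440. Stack: [440]
STORE_FAST z → z=440. Stack: []
LOAD_FAST i → push 1. Stack: [1]
LOAD_CONST → push 1. Stack: [1, 1]
BINARY_OP + → 1 + 1 = 2. Stack: [2]
STORE_FAST i → i=2. Stack: []
LOAD_FAST i → push 2. Stack: [2]
LOAD_CONST → push 2. Stack: [2, 2]
COMPARE_OP bool(<) → 2 vs 2 = False. Stack: [False]
POP_JUMP_IF_FALSE → pop False; jump. Stack: []
LOAD_FAST z → push 440. Stack: [440]
RETURN_VALUE → return 440.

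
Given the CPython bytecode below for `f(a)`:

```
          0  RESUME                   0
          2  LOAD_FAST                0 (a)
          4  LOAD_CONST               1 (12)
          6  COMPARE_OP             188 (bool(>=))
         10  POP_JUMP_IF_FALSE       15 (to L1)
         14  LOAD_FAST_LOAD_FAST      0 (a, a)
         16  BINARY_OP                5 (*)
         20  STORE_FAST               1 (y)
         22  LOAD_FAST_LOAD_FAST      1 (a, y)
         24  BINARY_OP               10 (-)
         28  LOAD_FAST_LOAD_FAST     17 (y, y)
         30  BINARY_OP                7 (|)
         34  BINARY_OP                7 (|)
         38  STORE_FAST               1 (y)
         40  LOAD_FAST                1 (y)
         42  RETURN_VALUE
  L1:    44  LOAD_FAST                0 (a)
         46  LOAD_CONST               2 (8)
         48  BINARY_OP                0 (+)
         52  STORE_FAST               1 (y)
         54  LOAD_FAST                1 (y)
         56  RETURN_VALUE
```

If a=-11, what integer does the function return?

LOAD_FAST a → push -11. Stack: [-11]
LOAD_CONST → push 12. Stack: [-11, 12]
COMPARE_OP bool(>=) → -11 vs 12 = False. Stack: [False]
POP_JUMP_IF_FALSE → pop False; jump. Stack: []
LOAD_FAST a → push -11. Stack: [-11]
LOAD_CONST → push 8. Stack: [-11, 8]
BINARY_OP + → -11 + 8 = -3. Stack: [-3]
STORE_FAST y → y=-3. Stack: []
LOAD_FAST y → push -3. Stack: [-3]
RETURN_VALUE → return -3.

-3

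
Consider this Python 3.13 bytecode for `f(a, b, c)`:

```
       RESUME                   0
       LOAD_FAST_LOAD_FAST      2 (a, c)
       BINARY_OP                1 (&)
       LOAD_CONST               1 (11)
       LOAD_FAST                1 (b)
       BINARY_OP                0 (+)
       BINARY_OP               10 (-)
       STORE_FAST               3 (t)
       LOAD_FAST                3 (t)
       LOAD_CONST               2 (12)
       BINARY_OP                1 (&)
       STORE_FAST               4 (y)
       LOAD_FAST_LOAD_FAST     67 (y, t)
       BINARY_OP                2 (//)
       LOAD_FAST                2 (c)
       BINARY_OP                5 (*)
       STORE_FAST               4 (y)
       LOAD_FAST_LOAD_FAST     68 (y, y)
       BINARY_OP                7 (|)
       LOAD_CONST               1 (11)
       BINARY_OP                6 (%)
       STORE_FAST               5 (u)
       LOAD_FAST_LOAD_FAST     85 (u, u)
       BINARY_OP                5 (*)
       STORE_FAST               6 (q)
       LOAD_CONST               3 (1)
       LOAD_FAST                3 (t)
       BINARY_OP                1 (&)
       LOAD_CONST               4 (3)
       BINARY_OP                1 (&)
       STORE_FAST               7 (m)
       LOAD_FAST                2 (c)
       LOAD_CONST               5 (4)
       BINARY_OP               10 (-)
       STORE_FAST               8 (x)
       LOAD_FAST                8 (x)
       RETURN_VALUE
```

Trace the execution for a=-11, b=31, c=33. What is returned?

LOAD_FAST_LOAD_FAST a,c → push -11,33. Stack: [-11, 33]
BINARY_OP & → -11 & 33 = 33. Stack: [33]
LOAD_CONST → push 11. Stack: [33, 11]
LOAD_FAST b → push 31. Stack: [33, 11, 31]
BINARY_OP + → 11 + 31 = 42. Stack: [33, 42]
BINARY_OP - → 33 - 42 = -9. Stack: [-9]
STORE_FAST t → t=-9. Stack: []
LOAD_FAST t → push -9. Stack: [-9]
LOAD_CONST → push 12. Stack: [-9, 12]
BINARY_OP & → -9 & 12 = 4. Stack: [4]
STORE_FAST y → y=4. Stack: []
LOAD_FAST_LOAD_FAST y,t → push 4,-9. Stack: [4, -9]
BINARY_OP // → 4 // -9 = -1. Stack: [-1]
LOAD_FAST c → push 33. Stack: [-1, 33]
BINARY_OP * → -1 * 33 = -33. Stack: [-33]
STORE_FAST y → y=-33. Stack: []
LOAD_FAST_LOAD_FAST y,y → push -33,-33. Stack: [-33, -33]
BINARY_OP | → -33 | -33 = -33. Stack: [-33]
LOAD_CONST → push 11. Stack: [-33, 11]
BINARY_OP % → -33 % 11 = 0. Stack: [0]
STORE_FAST u → u=0. Stack: []
LOAD_FAST_LOAD_FAST u,u → push 0,0. Stack: [0, 0]
BINARY_OP * → 0 * 0 = 0. Stack: [0]
STORE_FAST q → q=0. Stack: []
LOAD_CONST → push 1. Stack: [1]
LOAD_FAST t → push -9. Stack: [1, -9]
BINARY_OP & → 1 & -9 = 1. Stack: [1]
LOAD_CONST → push 3. Stack: [1, 3]
BINARY_OP & → 1 & 3 = 1. Stack: [1]
STORE_FAST m → m=1. Stack: []
LOAD_FAST c → push 33. Stack: [33]
LOAD_CONST → push 4. Stack: [33, 4]
BINARY_OP - → 33 - 4 = 29. Stack: [29]
STORE_FAST x → x=29. Stack: []
LOAD_FAST x → push 29. Stack: [29]
RETURN_VALUE → return 29.

29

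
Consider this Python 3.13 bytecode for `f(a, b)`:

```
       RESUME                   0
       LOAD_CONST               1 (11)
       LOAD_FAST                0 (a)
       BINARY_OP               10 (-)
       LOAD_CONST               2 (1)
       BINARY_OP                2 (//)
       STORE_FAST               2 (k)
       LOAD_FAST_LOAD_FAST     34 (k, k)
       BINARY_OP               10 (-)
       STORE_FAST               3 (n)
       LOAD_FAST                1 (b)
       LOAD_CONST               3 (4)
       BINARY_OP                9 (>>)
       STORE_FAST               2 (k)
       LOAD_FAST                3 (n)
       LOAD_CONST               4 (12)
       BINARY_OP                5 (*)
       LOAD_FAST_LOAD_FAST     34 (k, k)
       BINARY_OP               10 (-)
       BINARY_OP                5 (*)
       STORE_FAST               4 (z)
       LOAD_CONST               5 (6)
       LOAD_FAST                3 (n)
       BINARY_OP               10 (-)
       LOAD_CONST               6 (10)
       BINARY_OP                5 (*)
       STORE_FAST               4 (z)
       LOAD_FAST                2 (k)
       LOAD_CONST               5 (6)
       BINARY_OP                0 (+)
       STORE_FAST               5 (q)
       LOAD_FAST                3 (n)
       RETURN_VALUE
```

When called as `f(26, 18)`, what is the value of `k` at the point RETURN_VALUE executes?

1

LOAD_CONST → push 11. Stack: [11]
LOAD_FAST a → push 26. Stack: [11, 26]
BINARY_OP - → 11 - 26 = -15. Stack: [-15]
LOAD_CONST → push 1. Stack: [-15, 1]
BINARY_OP // → -15 // 1 = -15. Stack: [-15]
STORE_FAST k → k=-15. Stack: []
LOAD_FAST_LOAD_FAST k,k → push -15,-15. Stack: [-15, -15]
BINARY_OP - → -15 - -15 = 0. Stack: [0]
STORE_FAST n → n=0. Stack: []
LOAD_FAST b → push 18. Stack: [18]
LOAD_CONST → push 4. Stack: [18, 4]
BINARY_OP >> → 18 >> 4 = 1. Stack: [1]
STORE_FAST k → k=1. Stack: []
LOAD_FAST n → push 0. Stack: [0]
LOAD_CONST → push 12. Stack: [0, 12]
BINARY_OP * → 0 * 12 = 0. Stack: [0]
LOAD_FAST_LOAD_FAST k,k → push 1,1. Stack: [0, 1, 1]
BINARY_OP - → 1 - 1 = 0. Stack: [0, 0]
BINARY_OP * → 0 * 0 = 0. Stack: [0]
STORE_FAST z → z=0. Stack: []
LOAD_CONST → push 6. Stack: [6]
LOAD_FAST n → push 0. Stack: [6, 0]
BINARY_OP - → 6 - 0 = 6. Stack: [6]
LOAD_CONST → push 10. Stack: [6, 10]
BINARY_OP * → 6 * 10 = 60. Stack: [60]
STORE_FAST z → z=60. Stack: []
LOAD_FAST k → push 1. Stack: [1]
LOAD_CONST → push 6. Stack: [1, 6]
BINARY_OP + → 1 + 6 = 7. Stack: [7]
STORE_FAST q → q=7. Stack: []
LOAD_FAST n → push 0. Stack: [0]
RETURN_VALUE → return 0.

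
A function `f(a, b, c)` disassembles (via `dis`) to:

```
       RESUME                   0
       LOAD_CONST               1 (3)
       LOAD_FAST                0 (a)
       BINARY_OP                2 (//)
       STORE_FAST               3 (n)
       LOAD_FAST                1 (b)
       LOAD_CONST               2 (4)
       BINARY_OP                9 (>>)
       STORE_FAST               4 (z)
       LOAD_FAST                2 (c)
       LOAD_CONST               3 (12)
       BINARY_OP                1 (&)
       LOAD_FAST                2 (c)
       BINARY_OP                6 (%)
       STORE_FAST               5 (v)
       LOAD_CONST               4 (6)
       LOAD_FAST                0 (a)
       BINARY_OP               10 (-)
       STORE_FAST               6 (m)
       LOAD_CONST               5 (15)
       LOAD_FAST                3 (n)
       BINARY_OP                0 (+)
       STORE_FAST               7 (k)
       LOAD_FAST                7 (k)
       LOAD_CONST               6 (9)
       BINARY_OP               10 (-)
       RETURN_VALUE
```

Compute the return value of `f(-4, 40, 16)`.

5

LOAD_CONST → push 3. Stack: [3]
LOAD_FAST a → push -4. Stack: [3, -4]
BINARY_OP // → 3 // -4 = -1. Stack: [-1]
STORE_FAST n → n=-1. Stack: []
LOAD_FAST b → push 40. Stack: [40]
LOAD_CONST → push 4. Stack: [40, 4]
BINARY_OP >> → 40 >> 4 = 2. Stack: [2]
STORE_FAST z → z=2. Stack: []
LOAD_FAST c → push 16. Stack: [16]
LOAD_CONST → push 12. Stack: [16, 12]
BINARY_OP & → 16 & 12 = 0. Stack: [0]
LOAD_FAST c → push 16. Stack: [0, 16]
BINARY_OP % → 0 % 16 = 0. Stack: [0]
STORE_FAST v → v=0. Stack: []
LOAD_CONST → push 6. Stack: [6]
LOAD_FAST a → push -4. Stack: [6, -4]
BINARY_OP - → 6 - -4 = 10. Stack: [10]
STORE_FAST m → m=10. Stack: []
LOAD_CONST → push 15. Stack: [15]
LOAD_FAST n → push -1. Stack: [15, -1]
BINARY_OP + → 15 + -1 = 14. Stack: [14]
STORE_FAST k → k=14. Stack: []
LOAD_FAST k → push 14. Stack: [14]
LOAD_CONST → push 9. Stack: [14, 9]
BINARY_OP - → 14 - 9 = 5. Stack: [5]
RETURN_VALUE → return 5.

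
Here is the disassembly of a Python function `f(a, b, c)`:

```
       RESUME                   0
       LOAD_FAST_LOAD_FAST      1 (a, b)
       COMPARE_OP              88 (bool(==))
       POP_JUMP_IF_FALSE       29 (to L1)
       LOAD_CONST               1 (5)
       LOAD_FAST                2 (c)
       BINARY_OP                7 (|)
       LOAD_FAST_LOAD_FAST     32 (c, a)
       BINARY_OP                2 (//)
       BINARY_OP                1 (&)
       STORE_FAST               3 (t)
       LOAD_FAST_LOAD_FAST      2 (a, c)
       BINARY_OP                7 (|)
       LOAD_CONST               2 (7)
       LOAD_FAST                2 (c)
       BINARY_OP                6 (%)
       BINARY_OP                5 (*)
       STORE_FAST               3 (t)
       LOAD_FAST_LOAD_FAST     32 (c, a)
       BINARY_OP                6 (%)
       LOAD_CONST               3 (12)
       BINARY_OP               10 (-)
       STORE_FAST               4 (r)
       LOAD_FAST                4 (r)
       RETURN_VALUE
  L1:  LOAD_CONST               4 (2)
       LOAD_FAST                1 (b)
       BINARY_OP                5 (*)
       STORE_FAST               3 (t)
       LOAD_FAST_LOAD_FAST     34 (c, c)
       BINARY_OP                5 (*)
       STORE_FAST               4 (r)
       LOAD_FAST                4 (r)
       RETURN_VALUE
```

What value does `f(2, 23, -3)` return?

9

LOAD_FAST_LOAD_FAST a,b → push 2,23. Stack: [2, 23]
COMPARE_OP bool(==) → 2 vs 23 = False. Stack: [False]
POP_JUMP_IF_FALSE → pop False; jump. Stack: []
LOAD_CONST → push 2. Stack: [2]
LOAD_FAST b → push 23. Stack: [2, 23]
BINARY_OP * → 2 * 23 = 46. Stack: [46]
STORE_FAST t → t=46. Stack: []
LOAD_FAST_LOAD_FAST c,c → push -3,-3. Stack: [-3, -3]
BINARY_OP * → -3 * -3 = 9. Stack: [9]
STORE_FAST r → r=9. Stack: []
LOAD_FAST r → push 9. Stack: [9]
RETURN_VALUE → return 9.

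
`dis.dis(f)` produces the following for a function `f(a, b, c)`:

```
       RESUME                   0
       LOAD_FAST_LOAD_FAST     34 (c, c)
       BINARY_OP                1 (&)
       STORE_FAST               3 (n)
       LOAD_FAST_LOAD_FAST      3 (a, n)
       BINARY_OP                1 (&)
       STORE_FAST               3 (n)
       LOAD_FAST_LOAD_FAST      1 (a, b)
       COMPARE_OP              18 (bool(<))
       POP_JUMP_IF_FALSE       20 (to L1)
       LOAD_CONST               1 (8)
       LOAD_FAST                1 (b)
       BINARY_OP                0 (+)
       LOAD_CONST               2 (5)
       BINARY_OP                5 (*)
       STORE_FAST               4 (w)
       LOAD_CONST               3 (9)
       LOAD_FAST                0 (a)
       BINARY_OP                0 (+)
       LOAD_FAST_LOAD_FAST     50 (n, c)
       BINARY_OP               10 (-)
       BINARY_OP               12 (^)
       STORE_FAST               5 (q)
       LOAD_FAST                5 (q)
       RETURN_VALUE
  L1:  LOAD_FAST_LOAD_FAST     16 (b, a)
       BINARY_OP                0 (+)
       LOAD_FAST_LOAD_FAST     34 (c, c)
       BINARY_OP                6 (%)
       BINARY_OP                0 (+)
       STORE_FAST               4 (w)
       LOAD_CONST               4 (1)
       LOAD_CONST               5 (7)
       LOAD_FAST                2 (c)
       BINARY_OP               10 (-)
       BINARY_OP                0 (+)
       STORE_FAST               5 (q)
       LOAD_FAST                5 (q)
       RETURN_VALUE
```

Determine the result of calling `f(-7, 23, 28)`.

-2

LOAD_FAST_LOAD_FAST c,c → push 28,28. Stack: [28, 28]
BINARY_OP & → 28 & 28 = 28. Stack: [28]
STORE_FAST n → n=28. Stack: []
LOAD_FAST_LOAD_FAST a,n → push -7,28. Stack: [-7, 28]
BINARY_OP & → -7 & 28 = 24. Stack: [24]
STORE_FAST n → n=24. Stack: []
LOAD_FAST_LOAD_FAST a,b → push -7,23. Stack: [-7, 23]
COMPARE_OP bool(<) → -7 vs 23 = True. Stack: [True]
POP_JUMP_IF_FALSE → pop True; no jump. Stack: []
LOAD_CONST → push 8. Stack: [8]
LOAD_FAST b → push 23. Stack: [8, 23]
BINARY_OP + → 8 + 23 = 31. Stack: [31]
LOAD_CONST → push 5. Stack: [31, 5]
BINARY_OP * → 31 * 5 = 155. Stack: [155]
STORE_FAST w → w=155. Stack: []
LOAD_CONST → push 9. Stack: [9]
LOAD_FAST a → push -7. Stack: [9, -7]
BINARY_OP + → 9 + -7 = 2. Stack: [2]
LOAD_FAST_LOAD_FAST n,c → push 24,28. Stack: [2, 24, 28]
BINARY_OP - → 24 - 28 = -4. Stack: [2, -4]
BINARY_OP ^ → 2 ^ -4 = -2. Stack: [-2]
STORE_FAST q → q=-2. Stack: []
LOAD_FAST q → push -2. Stack: [-2]
RETURN_VALUE → return -2.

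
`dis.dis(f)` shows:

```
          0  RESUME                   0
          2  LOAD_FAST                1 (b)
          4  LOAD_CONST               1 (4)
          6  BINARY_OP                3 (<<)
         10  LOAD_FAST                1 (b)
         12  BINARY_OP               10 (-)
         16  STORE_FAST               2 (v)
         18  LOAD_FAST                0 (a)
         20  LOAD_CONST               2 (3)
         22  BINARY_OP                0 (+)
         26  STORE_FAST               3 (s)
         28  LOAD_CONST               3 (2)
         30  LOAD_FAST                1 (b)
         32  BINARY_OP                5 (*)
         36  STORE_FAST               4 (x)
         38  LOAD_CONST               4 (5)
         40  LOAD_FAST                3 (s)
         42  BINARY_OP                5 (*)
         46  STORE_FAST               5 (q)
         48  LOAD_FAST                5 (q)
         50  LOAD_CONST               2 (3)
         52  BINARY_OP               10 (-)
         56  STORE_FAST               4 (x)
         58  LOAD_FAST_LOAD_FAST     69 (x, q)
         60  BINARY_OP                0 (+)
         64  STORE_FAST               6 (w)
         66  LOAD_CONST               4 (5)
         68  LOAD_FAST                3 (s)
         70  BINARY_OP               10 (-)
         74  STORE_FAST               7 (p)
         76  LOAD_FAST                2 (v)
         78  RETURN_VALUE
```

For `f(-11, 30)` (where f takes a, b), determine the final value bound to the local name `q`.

LOAD_FAST b → push 30. Stack: [30]
LOAD_CONST → push 4. Stack: [30, 4]
BINARY_OP << → 30 << 4 = 480. Stack: [480]
LOAD_FAST b → push 30. Stack: [480, 30]
BINARY_OP - → 480 - 30 = 450. Stack: [450]
STORE_FAST v → v=450. Stack: []
LOAD_FAST a → push -11. Stack: [-11]
LOAD_CONST → push 3. Stack: [-11, 3]
BINARY_OP + → -11 + 3 = -8. Stack: [-8]
STORE_FAST s → s=-8. Stack: []
LOAD_CONST → push 2. Stack: [2]
LOAD_FAST b → push 30. Stack: [2, 30]
BINARY_OP * → 2 * 30 = 60. Stack: [60]
STORE_FAST x → x=60. Stack: []
LOAD_CONST → push 5. Stack: [5]
LOAD_FAST s → push -8. Stack: [5, -8]
BINARY_OP * → 5 * -8 = -40. Stack: [-40]
STORE_FAST q → q=-40. Stack: []
LOAD_FAST q → push -40. Stack: [-40]
LOAD_CONST → push 3. Stack: [-40, 3]
BINARY_OP - → -40 - 3 = -43. Stack: [-43]
STORE_FAST x → x=-43. Stack: []
LOAD_FAST_LOAD_FAST x,q → push -43,-40. Stack: [-43, -40]
BINARY_OP + → -43 + -40 = -83. Stack: [-83]
STORE_FAST w → w=-83. Stack: []
LOAD_CONST → push 5. Stack: [5]
LOAD_FAST s → push -8. Stack: [5, -8]
BINARY_OP - → 5 - -8 = 13. Stack: [13]
STORE_FAST p → p=13. Stack: []
LOAD_FAST v → push 450. Stack: [450]
RETURN_VALUE → return 450.

-40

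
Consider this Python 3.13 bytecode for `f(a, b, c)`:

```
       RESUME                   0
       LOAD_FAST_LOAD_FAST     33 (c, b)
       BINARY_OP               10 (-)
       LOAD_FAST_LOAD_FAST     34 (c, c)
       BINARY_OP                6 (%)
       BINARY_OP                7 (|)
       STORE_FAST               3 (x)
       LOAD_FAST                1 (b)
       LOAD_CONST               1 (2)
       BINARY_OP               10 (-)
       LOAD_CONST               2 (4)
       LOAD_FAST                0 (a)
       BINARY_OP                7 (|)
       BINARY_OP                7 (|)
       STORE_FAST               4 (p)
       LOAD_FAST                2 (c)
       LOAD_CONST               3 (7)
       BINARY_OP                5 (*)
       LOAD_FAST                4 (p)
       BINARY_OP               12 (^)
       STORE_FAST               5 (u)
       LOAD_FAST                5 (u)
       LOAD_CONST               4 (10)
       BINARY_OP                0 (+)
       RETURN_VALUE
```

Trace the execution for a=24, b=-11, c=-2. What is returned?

23

LOAD_FAST_LOAD_FAST c,b → push -2,-11. Stack: [-2, -11]
BINARY_OP - → -2 - -11 = 9. Stack: [9]
LOAD_FAST_LOAD_FAST c,c → push -2,-2. Stack: [9, -2, -2]
BINARY_OP % → -2 % -2 = 0. Stack: [9, 0]
BINARY_OP | → 9 | 0 = 9. Stack: [9]
STORE_FAST x → x=9. Stack: []
LOAD_FAST b → push -11. Stack: [-11]
LOAD_CONST → push 2. Stack: [-11, 2]
BINARY_OP - → -11 - 2 = -13. Stack: [-13]
LOAD_CONST → push 4. Stack: [-13, 4]
LOAD_FAST a → push 24. Stack: [-13, 4, 24]
BINARY_OP | → 4 | 24 = 28. Stack: [-13, 28]
BINARY_OP | → -13 | 28 = -1. Stack: [-1]
STORE_FAST p → p=-1. Stack: []
LOAD_FAST c → push -2. Stack: [-2]
LOAD_CONST → push 7. Stack: [-2, 7]
BINARY_OP * → -2 * 7 = -14. Stack: [-14]
LOAD_FAST p → push -1. Stack: [-14, -1]
BINARY_OP ^ → -14 ^ -1 = 13. Stack: [13]
STORE_FAST u → u=13. Stack: []
LOAD_FAST u → push 13. Stack: [13]
LOAD_CONST → push 10. Stack: [13, 10]
BINARY_OP + → 13 + 10 = 23. Stack: [23]
RETURN_VALUE → return 23.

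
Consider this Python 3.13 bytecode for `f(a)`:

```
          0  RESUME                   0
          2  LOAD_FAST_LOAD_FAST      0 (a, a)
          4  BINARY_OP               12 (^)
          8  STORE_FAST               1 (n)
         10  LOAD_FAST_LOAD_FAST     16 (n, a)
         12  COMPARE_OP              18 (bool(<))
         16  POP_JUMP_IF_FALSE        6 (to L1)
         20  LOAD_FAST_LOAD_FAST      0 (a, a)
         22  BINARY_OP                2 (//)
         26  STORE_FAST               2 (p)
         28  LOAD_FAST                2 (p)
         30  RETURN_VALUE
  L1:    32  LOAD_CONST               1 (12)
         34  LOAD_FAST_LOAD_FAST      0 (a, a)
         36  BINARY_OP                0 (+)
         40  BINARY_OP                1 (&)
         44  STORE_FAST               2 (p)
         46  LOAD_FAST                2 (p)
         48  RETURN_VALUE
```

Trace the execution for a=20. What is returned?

1

LOAD_FAST_LOAD_FAST a,a → push 20,20. Stack: [20, 20]
BINARY_OP ^ → 20 ^ 20 = 0. Stack: [0]
STORE_FAST n → n=0. Stack: []
LOAD_FAST_LOAD_FAST n,a → push 0,20. Stack: [0, 20]
COMPARE_OP bool(<) → 0 vs 20 = True. Stack: [True]
POP_JUMP_IF_FALSE → pop True; no jump. Stack: []
LOAD_FAST_LOAD_FAST a,a → push 20,20. Stack: [20, 20]
BINARY_OP // → 20 // 20 = 1. Stack: [1]
STORE_FAST p → p=1. Stack: []
LOAD_FAST p → push 1. Stack: [1]
RETURN_VALUE → return 1.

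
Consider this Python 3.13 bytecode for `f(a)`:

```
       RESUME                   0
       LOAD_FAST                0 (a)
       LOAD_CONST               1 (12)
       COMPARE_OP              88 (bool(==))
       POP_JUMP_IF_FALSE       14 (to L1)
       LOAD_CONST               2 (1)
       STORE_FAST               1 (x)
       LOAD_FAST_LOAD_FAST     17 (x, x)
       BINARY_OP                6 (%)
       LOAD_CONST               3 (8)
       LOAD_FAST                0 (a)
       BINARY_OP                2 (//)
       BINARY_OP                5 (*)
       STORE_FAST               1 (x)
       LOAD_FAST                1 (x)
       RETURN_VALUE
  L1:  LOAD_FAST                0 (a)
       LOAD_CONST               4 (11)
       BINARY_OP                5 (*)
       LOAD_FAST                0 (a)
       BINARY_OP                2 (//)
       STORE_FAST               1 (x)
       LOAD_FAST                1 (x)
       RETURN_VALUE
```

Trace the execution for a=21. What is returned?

11

LOAD_FAST a → push 21. Stack: [21]
LOAD_CONST → push 12. Stack: [21, 12]
COMPARE_OP bool(==) → 21 vs 12 = False. Stack: [False]
POP_JUMP_IF_FALSE → pop False; jump. Stack: []
LOAD_FAST a → push 21. Stack: [21]
LOAD_CONST → push 11. Stack: [21, 11]
BINARY_OP * → 21 * 11 = 231. Stack: [231]
LOAD_FAST a → push 21. Stack: [231, 21]
BINARY_OP // → 231 // 21 = 11. Stack: [11]
STORE_FAST x → x=11. Stack: []
LOAD_FAST x → push 11. Stack: [11]
RETURN_VALUE → return 11.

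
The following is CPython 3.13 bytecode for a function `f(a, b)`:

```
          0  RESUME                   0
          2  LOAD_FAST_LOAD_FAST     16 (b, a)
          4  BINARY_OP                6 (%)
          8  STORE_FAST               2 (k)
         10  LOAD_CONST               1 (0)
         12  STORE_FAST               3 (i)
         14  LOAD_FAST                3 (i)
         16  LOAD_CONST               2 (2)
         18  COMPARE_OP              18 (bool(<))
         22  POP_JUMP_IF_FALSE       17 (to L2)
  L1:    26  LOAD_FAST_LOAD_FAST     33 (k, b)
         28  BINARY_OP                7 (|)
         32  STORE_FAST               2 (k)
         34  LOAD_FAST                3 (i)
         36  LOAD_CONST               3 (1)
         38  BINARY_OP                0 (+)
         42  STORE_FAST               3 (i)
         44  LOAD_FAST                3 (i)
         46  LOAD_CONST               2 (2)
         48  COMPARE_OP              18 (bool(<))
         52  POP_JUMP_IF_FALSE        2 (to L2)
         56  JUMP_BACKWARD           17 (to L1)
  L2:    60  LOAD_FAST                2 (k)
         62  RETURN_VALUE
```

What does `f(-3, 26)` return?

-1

LOAD_FAST_LOAD_FAST b,a → push 26,-3. Stack: [26, -3]
BINARY_OP % → 26 % -3 = -1. Stack: [-1]
STORE_FAST k → k=-1. Stack: []
LOAD_CONST → push 0. Stack: [0]
STORE_FAST i → i=0. Stack: []
LOAD_FAST i → push 0. Stack: [0]
LOAD_CONST → push 2. Stack: [0, 2]
COMPARE_OP bool(<) → 0 vs 2 = True. Stack: [True]
POP_JUMP_IF_FALSE → pop True; no jump. Stack: []
LOAD_FAST_LOAD_FAST k,b → push -1,26. Stack: [-1, 26]
BINARY_OP | → -1 | 26 = -1. Stack: [-1]
STORE_FAST k → k=-1. Stack: []
LOAD_FAST i → push 0. Stack: [0]
LOAD_CONST → push 1. Stack: [0, 1]
BINARY_OP + → 0 + 1 = 1. Stack: [1]
STORE_FAST i → i=1. Stack: []
LOAD_FAST i → push 1. Stack: [1]
LOAD_CONST → push 2. Stack: [1, 2]
COMPARE_OP bool(<) → 1 vs 2 = True. Stack: [True]
POP_JUMP_IF_FALSE → pop True; no jump. Stack: []
LOAD_FAST_LOAD_FAST k,b → push -1,26. Stack: [-1, 26]
BINARY_OP | → -1 | 26 = -1. Stack: [-1]
STORE_FAST k → k=-1. Stack: []
LOAD_FAST i → push 1. Stack: [1]
LOAD_CONST → push 1. Stack: [1, 1]
BINARY_OP + → 1 + 1 = 2. Stack: [2]
STORE_FAST i → i=2. Stack: []
LOAD_FAST i → push 2. Stack: [2]
LOAD_CONST → push 2. Stack: [2, 2]
COMPARE_OP bool(<) → 2 vs 2 = False. Stack: [False]
POP_JUMP_IF_FALSE → pop False; jump. Stack: []
LOAD_FAST k → push -1. Stack: [-1]
RETURN_VALUE → return -1.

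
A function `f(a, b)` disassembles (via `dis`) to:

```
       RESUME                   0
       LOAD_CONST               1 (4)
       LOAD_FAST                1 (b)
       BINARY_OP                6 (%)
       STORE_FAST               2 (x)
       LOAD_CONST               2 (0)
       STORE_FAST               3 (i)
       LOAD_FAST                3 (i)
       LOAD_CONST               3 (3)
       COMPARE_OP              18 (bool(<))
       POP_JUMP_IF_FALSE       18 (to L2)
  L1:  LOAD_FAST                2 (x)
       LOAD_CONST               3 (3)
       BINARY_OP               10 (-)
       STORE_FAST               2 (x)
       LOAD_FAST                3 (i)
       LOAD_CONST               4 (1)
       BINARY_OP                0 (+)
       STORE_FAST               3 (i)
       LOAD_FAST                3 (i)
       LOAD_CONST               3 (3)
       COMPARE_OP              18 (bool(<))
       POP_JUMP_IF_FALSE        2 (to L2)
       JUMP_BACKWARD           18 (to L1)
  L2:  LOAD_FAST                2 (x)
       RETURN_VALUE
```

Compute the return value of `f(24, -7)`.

-12

LOAD_CONST → push 4. Stack: [4]
LOAD_FAST b → push -7. Stack: [4, -7]
BINARY_OP % → 4 % -7 = -3. Stack: [-3]
STORE_FAST x → x=-3. Stack: []
LOAD_CONST → push 0. Stack: [0]
STORE_FAST i → i=0. Stack: []
LOAD_FAST i → push 0. Stack: [0]
LOAD_CONST → push 3. Stack: [0, 3]
COMPARE_OP bool(<) → 0 vs 3 = True. Stack: [True]
POP_JUMP_IF_FALSE → pop True; no jump. Stack: []
LOAD_FAST x → push -3. Stack: [-3]
LOAD_CONST → push 3. Stack: [-3, 3]
BINARY_OP - → -3 - 3 = -6. Stack: [-6]
STORE_FAST x → x=-6. Stack: []
LOAD_FAST i → push 0. Stack: [0]
LOAD_CONST → push 1. Stack: [0, 1]
BINARY_OP + → 0 + 1 = 1. Stack: [1]
STORE_FAST i → i=1. Stack: []
LOAD_FAST i → push 1. Stack: [1]
LOAD_CONST → push 3. Stack: [1, 3]
COMPARE_OP bool(<) → 1 vs 3 = True. Stack: [True]
POP_JUMP_IF_FALSE → pop True; no jump. Stack: []
LOAD_FAST x → push -6. Stack: [-6]
LOAD_CONST → push 3. Stack: [-6, 3]
BINARY_OP - → -6 - 3 = -9. Stack: [-9]
STORE_FAST x → x=-9. Stack: []
LOAD_FAST i → push 1. Stack: [1]
LOAD_CONST → push 1. Stack: [1, 1]
BINARY_OP + → 1 + 1 = 2. Stack: [2]
STORE_FAST i → i=2. Stack: []
LOAD_FAST i → push 2. Stack: [2]
LOAD_CONST → push 3. Stack: [2, 3]
COMPARE_OP bool(<) → 2 vs 3 = True. Stack: [True]
POP_JUMP_IF_FALSE → pop True; no jump. Stack: []
LOAD_FAST x → push -9. Stack: [-9]
LOAD_CONST → push 3. Stack: [-9, 3]
BINARY_OP - → -9 - 3 = -12. Stack: [-12]
STORE_FAST x → x=-12. Stack: []
LOAD_FAST i → push 2. Stack: [2]
LOAD_CONST → push 1. Stack: [2, 1]
BINARY_OP + → 2 + 1 = 3. Stack: [3]
STORE_FAST i → i=3. Stack: []
LOAD_FAST i → push 3. Stack: [3]
LOAD_CONST → push 3. Stack: [3, 3]
COMPARE_OP bool(<) → 3 vs 3 = False. Stack: [False]
POP_JUMP_IF_FALSE → pop False; jump. Stack: []
LOAD_FAST x → push -12. Stack: [-12]
RETURN_VALUE → return -12.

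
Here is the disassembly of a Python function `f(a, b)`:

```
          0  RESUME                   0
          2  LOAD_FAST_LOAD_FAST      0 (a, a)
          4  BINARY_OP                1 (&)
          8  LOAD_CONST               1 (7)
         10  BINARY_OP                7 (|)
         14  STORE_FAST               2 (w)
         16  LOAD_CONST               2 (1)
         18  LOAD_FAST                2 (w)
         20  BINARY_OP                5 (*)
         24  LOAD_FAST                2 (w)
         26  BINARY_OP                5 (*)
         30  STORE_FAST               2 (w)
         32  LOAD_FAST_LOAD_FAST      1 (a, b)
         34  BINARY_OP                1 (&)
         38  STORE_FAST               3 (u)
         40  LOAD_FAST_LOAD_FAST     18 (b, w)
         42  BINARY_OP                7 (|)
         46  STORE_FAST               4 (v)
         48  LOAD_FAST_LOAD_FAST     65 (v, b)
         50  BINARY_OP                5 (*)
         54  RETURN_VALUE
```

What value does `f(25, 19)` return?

LOAD_FAST_LOAD_FAST a,a → push 25,25. Stack: [25, 25]
BINARY_OP & → 25 & 25 = 25. Stack: [25]
LOAD_CONST → push 7. Stack: [25, 7]
BINARY_OP | → 25 | 7 = 31. Stack: [31]
STORE_FAST w → w=31. Stack: []
LOAD_CONST → push 1. Stack: [1]
LOAD_FAST w → push 31. Stack: [1, 31]
BINARY_OP * → 1 * 31 = 31. Stack: [31]
LOAD_FAST w → push 31. Stack: [31, 31]
BINARY_OP * → 31 * 31 = 961. Stack: [961]
STORE_FAST w → w=961. Stack: []
LOAD_FAST_LOAD_FAST a,b → push 25,19. Stack: [25, 19]
BINARY_OP & → 25 & 19 = 17. Stack: [17]
STORE_FAST u → u=17. Stack: []
LOAD_FAST_LOAD_FAST b,w → push 19,961. Stack: [19, 961]
BINARY_OP | → 19 | 961 = 979. Stack: [979]
STORE_FAST v → v=979. Stack: []
LOAD_FAST_LOAD_FAST v,b → push 979,19. Stack: [979, 19]
BINARY_OP * → 979 * 19 = 18601. Stack: [18601]
RETURN_VALUE → return 18601.

18601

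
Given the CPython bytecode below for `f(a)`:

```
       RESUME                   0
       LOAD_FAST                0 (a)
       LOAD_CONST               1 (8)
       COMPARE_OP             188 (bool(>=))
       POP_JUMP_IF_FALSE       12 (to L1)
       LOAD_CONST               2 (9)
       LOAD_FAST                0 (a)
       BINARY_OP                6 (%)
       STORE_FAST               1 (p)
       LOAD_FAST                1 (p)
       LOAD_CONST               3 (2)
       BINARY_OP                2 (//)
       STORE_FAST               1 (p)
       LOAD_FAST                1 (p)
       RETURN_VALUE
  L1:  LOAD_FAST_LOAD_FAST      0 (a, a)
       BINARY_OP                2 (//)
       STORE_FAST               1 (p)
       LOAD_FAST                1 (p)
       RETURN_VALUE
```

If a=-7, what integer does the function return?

LOAD_FAST a → push -7. Stack: [-7]
LOAD_CONST → push 8. Stack: [-7, 8]
COMPARE_OP bool(>=) → -7 vs 8 = False. Stack: [False]
POP_JUMP_IF_FALSE → pop False; jump. Stack: []
LOAD_FAST_LOAD_FAST a,a → push -7,-7. Stack: [-7, -7]
BINARY_OP // → -7 // -7 = 1. Stack: [1]
STORE_FAST p → p=1. Stack: []
LOAD_FAST p → push 1. Stack: [1]
RETURN_VALUE → return 1.

1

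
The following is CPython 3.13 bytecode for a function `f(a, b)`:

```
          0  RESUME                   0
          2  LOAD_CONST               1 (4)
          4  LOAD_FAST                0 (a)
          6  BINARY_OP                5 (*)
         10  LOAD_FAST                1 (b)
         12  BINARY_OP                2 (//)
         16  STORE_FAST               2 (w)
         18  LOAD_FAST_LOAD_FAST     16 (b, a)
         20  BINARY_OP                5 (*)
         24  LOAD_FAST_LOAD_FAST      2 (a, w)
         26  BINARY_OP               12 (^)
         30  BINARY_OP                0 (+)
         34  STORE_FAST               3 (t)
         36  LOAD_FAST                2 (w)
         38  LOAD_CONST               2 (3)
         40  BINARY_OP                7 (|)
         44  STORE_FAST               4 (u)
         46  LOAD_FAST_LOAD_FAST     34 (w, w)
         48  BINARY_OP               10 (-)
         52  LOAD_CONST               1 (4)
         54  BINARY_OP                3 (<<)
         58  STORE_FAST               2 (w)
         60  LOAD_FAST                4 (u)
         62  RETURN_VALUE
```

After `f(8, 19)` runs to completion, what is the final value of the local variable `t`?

161

LOAD_CONST → push 4. Stack: [4]
LOAD_FAST a → push 8. Stack: [4, 8]
BINARY_OP * → 4 * 8 = 32. Stack: [32]
LOAD_FAST b → push 19. Stack: [32, 19]
BINARY_OP // → 32 // 19 = 1. Stack: [1]
STORE_FAST w → w=1. Stack: []
LOAD_FAST_LOAD_FAST b,a → push 19,8. Stack: [19, 8]
BINARY_OP * → 19 * 8 = 152. Stack: [152]
LOAD_FAST_LOAD_FAST a,w → push 8,1. Stack: [152, 8, 1]
BINARY_OP ^ → 8 ^ 1 = 9. Stack: [152, 9]
BINARY_OP + → 152 + 9 = 161. Stack: [161]
STORE_FAST t → t=161. Stack: []
LOAD_FAST w → push 1. Stack: [1]
LOAD_CONST → push 3. Stack: [1, 3]
BINARY_OP | → 1 | 3 = 3. Stack: [3]
STORE_FAST u → u=3. Stack: []
LOAD_FAST_LOAD_FAST w,w → push 1,1. Stack: [1, 1]
BINARY_OP - → 1 - 1 = 0. Stack: [0]
LOAD_CONST → push 4. Stack: [0, 4]
BINARY_OP << → 0 << 4 = 0. Stack: [0]
STORE_FAST w → w=0. Stack: []
LOAD_FAST u → push 3. Stack: [3]
RETURN_VALUE → return 3.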